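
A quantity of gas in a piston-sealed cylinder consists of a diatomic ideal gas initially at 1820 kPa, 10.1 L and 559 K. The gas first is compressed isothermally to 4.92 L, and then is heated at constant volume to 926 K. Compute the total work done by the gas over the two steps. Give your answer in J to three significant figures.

W_total ≈ -13200 J

Step 1 (isothermal): W = P₁V₁ ln(V₂/V₁) = (18382) ln(4.92/10.1) = -13221 J.
Step 2 (isochoric): W = 0 (constant volume).
W_total = -13221 + 0 = -13221 J.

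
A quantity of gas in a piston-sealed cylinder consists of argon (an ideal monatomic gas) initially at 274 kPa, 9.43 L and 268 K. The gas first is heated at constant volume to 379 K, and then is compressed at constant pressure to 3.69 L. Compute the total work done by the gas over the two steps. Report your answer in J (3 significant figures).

W_total ≈ -2220 J

Step 1 (isochoric): W = 0 (constant volume).
After step 1: P = 387.5 kPa (V unchanged).
Step 2 (isobaric): W = PΔV = (387.5 kPa)(3.69 − 9.43 L) = -2224 J.
W_total = 0 − 2224 = -2224 J.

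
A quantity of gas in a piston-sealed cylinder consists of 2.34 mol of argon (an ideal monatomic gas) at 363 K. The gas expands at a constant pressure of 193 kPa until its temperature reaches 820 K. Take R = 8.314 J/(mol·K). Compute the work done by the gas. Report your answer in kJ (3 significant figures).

W ≈ 8.89 kJ

Isobaric: W = P ΔV = nR ΔT.
W = (2.34)(8.314)(820 − 363) = 8891 J.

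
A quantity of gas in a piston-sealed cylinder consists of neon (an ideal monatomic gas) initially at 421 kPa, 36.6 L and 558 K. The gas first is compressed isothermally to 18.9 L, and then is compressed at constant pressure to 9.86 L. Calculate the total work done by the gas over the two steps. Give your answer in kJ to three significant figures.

Step 1 (isothermal): W = P₁V₁ ln(V₂/V₁) = (15409) ln(18.9/36.6) = -10183 J.
After step 1: P = 815.3 kPa, V = 18.9 L, T = 558 K.
Step 2 (isobaric): W = PΔV = (815.3 kPa)(9.86 − 18.9 L) = -7370 J.
W_total = -10183 − 7370 = -17553 J.

W_total ≈ -17.6 kJ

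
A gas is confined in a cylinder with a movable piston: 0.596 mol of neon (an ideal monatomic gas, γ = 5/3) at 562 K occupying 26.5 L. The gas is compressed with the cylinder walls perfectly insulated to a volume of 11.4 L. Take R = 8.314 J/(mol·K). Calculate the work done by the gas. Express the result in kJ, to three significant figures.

Adiabatic: TV^(γ−1) = const with γ = 5/3.
T₂ = T₁ (V₁/V₂)^(γ−1) = 562 × (26.5/11.4)^0.667 = 562 × 1.755 = 986.2 K.
W_by = nCᵥ(T₁ − T₂) = (0.596)(12.47)(562 − 986.2) = -3153 J.

W ≈ -3.15 kJ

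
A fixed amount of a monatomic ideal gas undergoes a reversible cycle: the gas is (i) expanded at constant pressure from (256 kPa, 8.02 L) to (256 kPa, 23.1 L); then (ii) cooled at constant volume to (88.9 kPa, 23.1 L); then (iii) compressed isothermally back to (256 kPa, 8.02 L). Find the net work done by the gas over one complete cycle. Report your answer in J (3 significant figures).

W_net ≈ 1690 J

Leg (i): W = PΔV = (256)(23.1 − 8.02) = 3860 J.
Leg (ii): W = 0.
Leg (iii): W = PᵢVᵢ ln(V_f/Vᵢ) = (2054) ln(8.02/23.1) = -2172 J.
W_net = 3860 − 2172 = 1688 J.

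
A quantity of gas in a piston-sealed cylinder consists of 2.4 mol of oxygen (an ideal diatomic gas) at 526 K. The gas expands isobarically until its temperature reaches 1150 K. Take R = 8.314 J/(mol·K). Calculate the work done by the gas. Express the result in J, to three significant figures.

Isobaric: W = P ΔV = nR ΔT.
W = (2.4)(8.314)(1150 − 526) = 12451 J.

W ≈ 12500 J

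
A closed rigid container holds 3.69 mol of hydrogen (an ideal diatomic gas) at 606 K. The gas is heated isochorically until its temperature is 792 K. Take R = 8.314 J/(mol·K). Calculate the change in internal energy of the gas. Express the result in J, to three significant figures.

ΔU ≈ 14300 J

Constant volume ⇒ W = 0, so Q = ΔU = nCᵥΔT with Cᵥ = 5R/2 = 20.79 J/(mol·K).
ΔU = (3.69)(20.79)(792 − 606) = 14266 J.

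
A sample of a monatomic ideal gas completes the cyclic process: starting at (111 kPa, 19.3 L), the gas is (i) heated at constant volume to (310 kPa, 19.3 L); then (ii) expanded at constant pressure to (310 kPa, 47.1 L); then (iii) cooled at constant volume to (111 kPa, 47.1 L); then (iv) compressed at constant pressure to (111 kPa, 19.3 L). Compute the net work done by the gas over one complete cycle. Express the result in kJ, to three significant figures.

W_net ≈ 5.53 kJ

Constant-volume legs do no work.
W(ii) = (310)(47.1 − 19.3) = 8618 J; W(iv) = (111)(19.3 − 47.1) = -3086 J.
W_net = 8618 − 3086 = 5532 J (the clockwise enclosed area).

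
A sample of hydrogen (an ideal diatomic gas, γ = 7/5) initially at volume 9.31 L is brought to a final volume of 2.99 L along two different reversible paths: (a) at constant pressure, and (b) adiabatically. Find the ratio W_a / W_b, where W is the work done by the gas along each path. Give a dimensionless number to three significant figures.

Path (a) isobaric: W = P₁(V₂ − V₁) → W_a/(P₁V₁) = -0.6788.
Path (b) adiabatic: W = P₁V₁(1 − (V₁/V₂)^(γ−1))/(γ−1) → W_b/(P₁V₁) = -1.438.
W_a / W_b = -0.6788 / -1.438 = 0.4721.

W_a / W_b ≈ 0.472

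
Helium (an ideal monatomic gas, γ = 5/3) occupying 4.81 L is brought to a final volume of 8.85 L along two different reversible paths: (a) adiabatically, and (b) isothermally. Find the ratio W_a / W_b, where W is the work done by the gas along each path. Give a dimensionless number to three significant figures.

Path (a) adiabatic: W = P₁V₁(1 − (V₁/V₂)^(γ−1))/(γ−1) → W_a/(P₁V₁) = 0.501.
Path (b) isothermal: W = P₁V₁ ln(V₂/V₁) → W_b/(P₁V₁) = 0.6097.
W_a / W_b = 0.501 / 0.6097 = 0.8217.

W_a / W_b ≈ 0.822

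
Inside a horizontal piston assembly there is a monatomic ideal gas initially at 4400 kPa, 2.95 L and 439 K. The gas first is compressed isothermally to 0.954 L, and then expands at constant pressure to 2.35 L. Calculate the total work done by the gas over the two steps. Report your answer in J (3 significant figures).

Step 1 (isothermal): W = P₁V₁ ln(V₂/V₁) = (12980) ln(0.954/2.95) = -14653 J.
After step 1: P = 13606 kPa, V = 0.954 L, T = 439 K.
Step 2 (isobaric): W = PΔV = (13606 kPa)(2.35 − 0.954 L) = 18994 J.
W_total = -14653 + 18994 = 4341 J.

W_total ≈ 4340 J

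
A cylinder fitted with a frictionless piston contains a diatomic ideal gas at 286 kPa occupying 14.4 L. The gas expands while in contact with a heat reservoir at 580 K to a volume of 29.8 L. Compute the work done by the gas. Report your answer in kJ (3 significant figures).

W ≈ 3.00 kJ

Isothermal: W = nRT ln(V₂/V₁) = P₁V₁ ln(V₂/V₁).
P₁V₁ = (286 kPa)(14.4 L) = 4118 J.
W = 4118 × ln(29.8/14.4) = 4118 × 0.7273
W_by_gas = 2995 J.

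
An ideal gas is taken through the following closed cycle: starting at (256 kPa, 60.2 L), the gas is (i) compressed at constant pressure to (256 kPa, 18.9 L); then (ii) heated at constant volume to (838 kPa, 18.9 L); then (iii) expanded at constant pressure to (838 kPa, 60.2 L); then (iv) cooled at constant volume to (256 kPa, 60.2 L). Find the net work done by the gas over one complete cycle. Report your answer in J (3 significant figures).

Constant-volume legs do no work.
W(i) = (256)(18.9 − 60.2) = -10573 J; W(iii) = (838)(60.2 − 18.9) = 34609 J.
W_net = -10573 + 34609 = 24037 J (the clockwise enclosed area).

W_net ≈ 24000 J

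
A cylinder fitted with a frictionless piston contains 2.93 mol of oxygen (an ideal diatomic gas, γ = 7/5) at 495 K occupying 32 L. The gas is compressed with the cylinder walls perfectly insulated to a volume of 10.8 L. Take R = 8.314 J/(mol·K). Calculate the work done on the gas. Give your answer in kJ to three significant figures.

W ≈ 16.4 kJ

Adiabatic: TV^(γ−1) = const with γ = 7/5.
T₂ = T₁ (V₁/V₂)^(γ−1) = 495 × (32/10.8)^0.4 = 495 × 1.544 = 764.4 K.
W_by = nCᵥ(T₁ − T₂) = (2.93)(20.79)(495 − 764.4) = -16404 J.
Work on gas = −W_by = 16404 J.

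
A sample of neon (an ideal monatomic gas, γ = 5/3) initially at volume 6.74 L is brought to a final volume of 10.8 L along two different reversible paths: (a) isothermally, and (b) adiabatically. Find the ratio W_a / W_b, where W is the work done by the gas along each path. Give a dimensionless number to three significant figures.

Path (a) isothermal: W = P₁V₁ ln(V₂/V₁) → W_a/(P₁V₁) = 0.4715.
Path (b) adiabatic: W = P₁V₁(1 − (V₁/V₂)^(γ−1))/(γ−1) → W_b/(P₁V₁) = 0.4046.
W_a / W_b = 0.4715 / 0.4046 = 1.165.

W_a / W_b ≈ 1.17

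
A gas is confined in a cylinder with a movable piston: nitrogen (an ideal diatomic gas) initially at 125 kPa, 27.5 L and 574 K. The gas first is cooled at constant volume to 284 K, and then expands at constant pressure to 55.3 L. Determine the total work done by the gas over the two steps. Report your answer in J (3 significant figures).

W_total ≈ 1720 J

Step 1 (isochoric): W = 0 (constant volume).
After step 1: P = 61.85 kPa (V unchanged).
Step 2 (isobaric): W = PΔV = (61.85 kPa)(55.3 − 27.5 L) = 1719 J.
W_total = 0 + 1719 = 1719 J.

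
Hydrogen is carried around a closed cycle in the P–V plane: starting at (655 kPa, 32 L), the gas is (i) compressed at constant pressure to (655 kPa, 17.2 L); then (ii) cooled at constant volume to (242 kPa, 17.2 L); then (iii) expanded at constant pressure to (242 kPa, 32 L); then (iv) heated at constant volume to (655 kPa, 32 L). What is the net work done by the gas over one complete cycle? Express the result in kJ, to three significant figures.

Constant-volume legs do no work.
W(i) = (655)(17.2 − 32) = -9694 J; W(iii) = (242)(32 − 17.2) = 3582 J.
W_net = -9694 + 3582 = -6112 J (the counter-clockwise enclosed area).

W_net ≈ -6.11 kJ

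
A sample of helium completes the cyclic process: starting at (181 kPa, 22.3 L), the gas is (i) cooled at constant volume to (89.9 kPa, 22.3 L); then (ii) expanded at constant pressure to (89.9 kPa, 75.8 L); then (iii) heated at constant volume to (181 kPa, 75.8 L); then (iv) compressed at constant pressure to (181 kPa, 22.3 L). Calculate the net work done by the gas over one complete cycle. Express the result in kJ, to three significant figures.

Constant-volume legs do no work.
W(ii) = (89.9)(75.8 − 22.3) = 4810 J; W(iv) = (181)(22.3 − 75.8) = -9684 J.
W_net = 4810 − 9684 = -4874 J (the counter-clockwise enclosed area).

W_net ≈ -4.87 kJ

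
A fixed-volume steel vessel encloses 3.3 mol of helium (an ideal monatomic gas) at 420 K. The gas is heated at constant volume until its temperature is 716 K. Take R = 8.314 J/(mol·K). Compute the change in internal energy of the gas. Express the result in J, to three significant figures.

ΔU ≈ 12200 J

Constant volume ⇒ W = 0, so Q = ΔU = nCᵥΔT with Cᵥ = 3R/2 = 12.47 J/(mol·K).
ΔU = (3.3)(12.47)(716 − 420) = 12182 J.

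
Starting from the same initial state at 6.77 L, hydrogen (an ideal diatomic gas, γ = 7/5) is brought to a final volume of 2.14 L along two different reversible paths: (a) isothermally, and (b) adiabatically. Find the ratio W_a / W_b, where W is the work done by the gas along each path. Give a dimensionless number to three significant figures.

W_a / W_b ≈ 0.787

Path (a) isothermal: W = P₁V₁ ln(V₂/V₁) → W_a/(P₁V₁) = -1.152.
Path (b) adiabatic: W = P₁V₁(1 − (V₁/V₂)^(γ−1))/(γ−1) → W_b/(P₁V₁) = -1.463.
W_a / W_b = -1.152 / -1.463 = 0.7873.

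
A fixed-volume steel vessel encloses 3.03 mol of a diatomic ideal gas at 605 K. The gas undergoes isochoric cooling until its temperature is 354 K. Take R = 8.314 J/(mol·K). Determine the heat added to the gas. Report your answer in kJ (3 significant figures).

Constant volume ⇒ W = 0, so Q = ΔU = nCᵥΔT with Cᵥ = 5R/2 = 20.79 J/(mol·K).
ΔU = (3.03)(20.79)(354 − 605) = -15808 J.

Q ≈ -15.8 kJ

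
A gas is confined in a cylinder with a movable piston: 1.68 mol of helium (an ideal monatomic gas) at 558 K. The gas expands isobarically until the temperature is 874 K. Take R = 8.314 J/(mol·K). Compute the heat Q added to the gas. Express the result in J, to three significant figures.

Q ≈ 11000 J

Isobaric: W = nRΔT = (1.68)(8.314)(316) = 4414 J.
ΔU = nCᵥΔT with Cᵥ = 3R/2: ΔU = (1.68)(12.47)(316) = 6621 J.
Q = ΔU + W = 6621 + 4414 = 11034 J.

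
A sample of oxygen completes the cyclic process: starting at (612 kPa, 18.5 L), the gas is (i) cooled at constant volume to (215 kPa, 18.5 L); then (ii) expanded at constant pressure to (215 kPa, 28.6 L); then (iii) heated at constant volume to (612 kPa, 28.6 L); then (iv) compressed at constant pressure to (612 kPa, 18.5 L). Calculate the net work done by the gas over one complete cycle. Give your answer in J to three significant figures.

Constant-volume legs do no work.
W(ii) = (215)(28.6 − 18.5) = 2172 J; W(iv) = (612)(18.5 − 28.6) = -6181 J.
W_net = 2172 − 6181 = -4010 J (the counter-clockwise enclosed area).

W_net ≈ -4010 J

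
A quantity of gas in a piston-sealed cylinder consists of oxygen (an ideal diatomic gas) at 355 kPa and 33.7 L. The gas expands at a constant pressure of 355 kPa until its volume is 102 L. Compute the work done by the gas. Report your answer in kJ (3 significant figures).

Isobaric: W = P ΔV.
W = (355 kPa)(102 − 33.7 L) = (355)(68.3) = 24246 J.

W ≈ 24.2 kJ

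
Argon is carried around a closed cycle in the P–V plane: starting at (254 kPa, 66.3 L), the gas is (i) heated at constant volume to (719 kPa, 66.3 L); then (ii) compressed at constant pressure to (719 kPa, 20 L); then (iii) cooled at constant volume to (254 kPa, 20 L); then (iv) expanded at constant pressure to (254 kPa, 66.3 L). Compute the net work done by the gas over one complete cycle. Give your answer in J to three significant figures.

W_net ≈ -21500 J

Constant-volume legs do no work.
W(ii) = (719)(20 − 66.3) = -33290 J; W(iv) = (254)(66.3 − 20) = 11760 J.
W_net = -33290 + 11760 = -21530 J (the counter-clockwise enclosed area).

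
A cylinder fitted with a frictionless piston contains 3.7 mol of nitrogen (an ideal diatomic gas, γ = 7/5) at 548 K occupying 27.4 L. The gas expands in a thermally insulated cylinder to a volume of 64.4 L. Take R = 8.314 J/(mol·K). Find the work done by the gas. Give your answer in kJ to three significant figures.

W ≈ 12.2 kJ

Adiabatic: TV^(γ−1) = const with γ = 7/5.
T₂ = T₁ (V₁/V₂)^(γ−1) = 548 × (27.4/64.4)^0.4 = 548 × 0.7105 = 389.3 K.
W_by = nCᵥ(T₁ − T₂) = (3.7)(20.79)(548 − 389.3) = 12202 J.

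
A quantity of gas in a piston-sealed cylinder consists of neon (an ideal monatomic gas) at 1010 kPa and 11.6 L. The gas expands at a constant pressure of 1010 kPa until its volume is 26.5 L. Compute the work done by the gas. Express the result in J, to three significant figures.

W ≈ 15000 J

Isobaric: W = P ΔV.
W = (1010 kPa)(26.5 − 11.6 L) = (1010)(14.9) = 15049 J.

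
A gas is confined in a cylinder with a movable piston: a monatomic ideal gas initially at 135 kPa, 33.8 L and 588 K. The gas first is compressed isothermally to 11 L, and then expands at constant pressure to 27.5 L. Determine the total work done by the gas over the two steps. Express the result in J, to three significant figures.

Step 1 (isothermal): W = P₁V₁ ln(V₂/V₁) = (4563) ln(11/33.8) = -5122 J.
After step 1: P = 414.8 kPa, V = 11 L, T = 588 K.
Step 2 (isobaric): W = PΔV = (414.8 kPa)(27.5 − 11 L) = 6844 J.
W_total = -5122 + 6844 = 1722 J.

W_total ≈ 1720 J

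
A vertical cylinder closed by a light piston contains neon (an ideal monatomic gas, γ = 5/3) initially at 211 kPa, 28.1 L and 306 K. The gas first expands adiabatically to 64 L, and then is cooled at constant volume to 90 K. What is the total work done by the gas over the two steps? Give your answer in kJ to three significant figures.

W_total ≈ 3.76 kJ

Step 1 (adiabatic): W = (P₁V₁ − P₂V₂)/(γ−1) = (5929 − 3425)/0.667 = 3756 J.
Step 2 (isochoric): W = 0 (constant volume).
W_total = 3756 + 0 = 3756 J.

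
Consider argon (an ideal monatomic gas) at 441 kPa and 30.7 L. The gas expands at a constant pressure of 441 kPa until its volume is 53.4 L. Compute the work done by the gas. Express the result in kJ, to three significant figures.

W ≈ 10.0 kJ

Isobaric: W = P ΔV.
W = (441 kPa)(53.4 − 30.7 L) = (441)(22.7) = 10011 J.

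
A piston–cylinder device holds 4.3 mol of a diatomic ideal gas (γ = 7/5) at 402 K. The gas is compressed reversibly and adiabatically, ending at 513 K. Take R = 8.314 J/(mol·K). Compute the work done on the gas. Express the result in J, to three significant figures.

Adiabatic ⇒ Q = 0, so W_by = −ΔU = nCᵥ(T₁ − T₂).
Cᵥ = 5R/2 = 20.79 J/(mol·K).
W = (4.3)(20.79)(402 − 513) = -9921 J.
Work on gas = −W_by = 9921 J.

W ≈ 9920 J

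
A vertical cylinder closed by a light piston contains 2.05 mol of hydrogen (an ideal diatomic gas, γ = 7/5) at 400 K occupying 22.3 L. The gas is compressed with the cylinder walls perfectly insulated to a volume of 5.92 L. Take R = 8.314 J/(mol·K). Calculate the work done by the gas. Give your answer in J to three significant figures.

Adiabatic: TV^(γ−1) = const with γ = 7/5.
T₂ = T₁ (V₁/V₂)^(γ−1) = 400 × (22.3/5.92)^0.4 = 400 × 1.7 = 679.9 K.
W_by = nCᵥ(T₁ − T₂) = (2.05)(20.79)(400 − 679.9) = -11927 J.

W ≈ -11900 J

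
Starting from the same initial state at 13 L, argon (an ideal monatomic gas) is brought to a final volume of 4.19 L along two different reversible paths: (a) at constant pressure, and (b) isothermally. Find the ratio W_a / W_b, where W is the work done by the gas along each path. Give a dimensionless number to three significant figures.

W_a / W_b ≈ 0.599

Path (a) isobaric: W = P₁(V₂ − V₁) → W_a/(P₁V₁) = -0.6777.
Path (b) isothermal: W = P₁V₁ ln(V₂/V₁) → W_b/(P₁V₁) = -1.132.
W_a / W_b = -0.6777 / -1.132 = 0.5985.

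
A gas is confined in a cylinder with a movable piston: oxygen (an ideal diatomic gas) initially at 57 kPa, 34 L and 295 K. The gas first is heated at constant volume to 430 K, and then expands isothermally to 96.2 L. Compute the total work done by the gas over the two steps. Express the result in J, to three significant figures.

W_total ≈ 2940 J

Step 1 (isochoric): W = 0 (constant volume).
After step 1: P = 83.08 kPa (V unchanged).
Step 2 (isothermal): W = P₁V₁ ln(V₂/V₁) = (2825) ln(96.2/34) = 2938 J.
W_total = 0 + 2938 = 2938 J.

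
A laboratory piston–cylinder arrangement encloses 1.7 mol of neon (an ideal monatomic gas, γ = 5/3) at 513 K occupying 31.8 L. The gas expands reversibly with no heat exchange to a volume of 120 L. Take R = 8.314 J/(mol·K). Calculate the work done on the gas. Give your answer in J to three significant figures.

W ≈ -6390 J

Adiabatic: TV^(γ−1) = const with γ = 5/3.
T₂ = T₁ (V₁/V₂)^(γ−1) = 513 × (31.8/120)^0.667 = 513 × 0.4126 = 211.6 K.
W_by = nCᵥ(T₁ − T₂) = (1.7)(12.47)(513 − 211.6) = 6389 J.
Work on gas = −W_by = -6389 J.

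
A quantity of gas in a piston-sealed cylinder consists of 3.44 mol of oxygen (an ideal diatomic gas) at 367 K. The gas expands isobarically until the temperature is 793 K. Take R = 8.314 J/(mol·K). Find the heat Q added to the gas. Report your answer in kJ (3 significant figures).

Q ≈ 42.6 kJ

Isobaric: W = nRΔT = (3.44)(8.314)(426) = 12184 J.
ΔU = nCᵥΔT with Cᵥ = 5R/2: ΔU = (3.44)(20.79)(426) = 30459 J.
Q = ΔU + W = 30459 + 12184 = 42643 J.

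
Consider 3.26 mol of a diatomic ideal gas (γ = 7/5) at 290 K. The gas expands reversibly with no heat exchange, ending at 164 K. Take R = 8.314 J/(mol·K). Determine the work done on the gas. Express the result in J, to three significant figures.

W ≈ -8540 J

Adiabatic ⇒ Q = 0, so W_by = −ΔU = nCᵥ(T₁ − T₂).
Cᵥ = 5R/2 = 20.79 J/(mol·K).
W = (3.26)(20.79)(290 − 164) = 8538 J.
Work on gas = −W_by = -8538 J.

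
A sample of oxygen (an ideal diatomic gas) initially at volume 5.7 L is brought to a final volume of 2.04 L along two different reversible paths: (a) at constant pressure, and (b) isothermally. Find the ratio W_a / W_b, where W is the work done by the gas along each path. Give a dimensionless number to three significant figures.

W_a / W_b ≈ 0.625

Path (a) isobaric: W = P₁(V₂ − V₁) → W_a/(P₁V₁) = -0.6421.
Path (b) isothermal: W = P₁V₁ ln(V₂/V₁) → W_b/(P₁V₁) = -1.028.
W_a / W_b = -0.6421 / -1.028 = 0.6249.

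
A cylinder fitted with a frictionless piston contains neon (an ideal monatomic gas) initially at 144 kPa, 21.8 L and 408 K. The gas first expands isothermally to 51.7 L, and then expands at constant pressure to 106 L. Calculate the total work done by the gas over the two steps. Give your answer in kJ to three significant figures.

Step 1 (isothermal): W = P₁V₁ ln(V₂/V₁) = (3139) ln(51.7/21.8) = 2711 J.
After step 1: P = 60.72 kPa, V = 51.7 L, T = 408 K.
Step 2 (isobaric): W = PΔV = (60.72 kPa)(106 − 51.7 L) = 3297 J.
W_total = 2711 + 3297 = 6008 J.

W_total ≈ 6.01 kJ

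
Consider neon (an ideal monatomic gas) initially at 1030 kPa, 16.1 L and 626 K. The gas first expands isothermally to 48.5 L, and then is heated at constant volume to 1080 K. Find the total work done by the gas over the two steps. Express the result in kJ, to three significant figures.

W_total ≈ 18.3 kJ

Step 1 (isothermal): W = P₁V₁ ln(V₂/V₁) = (16583) ln(48.5/16.1) = 18287 J.
Step 2 (isochoric): W = 0 (constant volume).
W_total = 18287 + 0 = 18287 J.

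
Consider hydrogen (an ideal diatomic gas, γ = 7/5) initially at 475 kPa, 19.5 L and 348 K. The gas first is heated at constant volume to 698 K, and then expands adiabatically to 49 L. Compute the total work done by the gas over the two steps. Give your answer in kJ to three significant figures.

Step 1 (isochoric): W = 0 (constant volume).
After step 1: P = 952.7 kPa (V unchanged).
Step 2 (adiabatic): W = (P₁V₁ − P₂V₂)/(γ−1) = (18578 − 12851)/0.4 = 14318 J.
W_total = 0 + 14318 = 14318 J.

W_total ≈ 14.3 kJ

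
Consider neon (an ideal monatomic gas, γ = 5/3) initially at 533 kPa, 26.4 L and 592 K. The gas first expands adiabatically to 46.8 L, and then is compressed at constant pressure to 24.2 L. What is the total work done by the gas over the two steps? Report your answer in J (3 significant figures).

W_total ≈ 2060 J

Step 1 (adiabatic): W = (P₁V₁ − P₂V₂)/(γ−1) = (14071 − 9607)/0.667 = 6697 J.
After step 1: P = 205.3 kPa, V = 46.8 L, T = 404.2 K.
Step 2 (isobaric): W = PΔV = (205.3 kPa)(24.2 − 46.8 L) = -4639 J.
W_total = 6697 − 4639 = 2058 J.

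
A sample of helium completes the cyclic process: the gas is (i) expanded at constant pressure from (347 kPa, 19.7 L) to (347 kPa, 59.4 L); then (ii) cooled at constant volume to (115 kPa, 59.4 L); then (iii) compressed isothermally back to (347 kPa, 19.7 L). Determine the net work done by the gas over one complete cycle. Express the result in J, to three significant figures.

W_net ≈ 6240 J

Leg (i): W = PΔV = (347)(59.4 − 19.7) = 13776 J.
Leg (ii): W = 0.
Leg (iii): W = PᵢVᵢ ln(V_f/Vᵢ) = (6831) ln(19.7/59.4) = -7539 J.
W_net = 13776 − 7539 = 6237 J.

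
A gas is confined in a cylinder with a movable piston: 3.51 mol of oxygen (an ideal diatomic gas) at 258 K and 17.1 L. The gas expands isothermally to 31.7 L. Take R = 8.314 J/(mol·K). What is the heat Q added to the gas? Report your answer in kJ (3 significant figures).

Isothermal ⇒ ΔU = 0, so Q = W = nRT ln(V₂/V₁).
Q = (3.51)(8.314)(258) ln(31.7/17.1) = 7529 × 0.6172 = 4647 J.

Q ≈ 4.65 kJ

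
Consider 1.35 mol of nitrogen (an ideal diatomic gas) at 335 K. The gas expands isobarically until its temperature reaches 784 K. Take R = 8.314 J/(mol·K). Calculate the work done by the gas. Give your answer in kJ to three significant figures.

W ≈ 5.04 kJ

Isobaric: W = P ΔV = nR ΔT.
W = (1.35)(8.314)(784 − 335) = 5040 J.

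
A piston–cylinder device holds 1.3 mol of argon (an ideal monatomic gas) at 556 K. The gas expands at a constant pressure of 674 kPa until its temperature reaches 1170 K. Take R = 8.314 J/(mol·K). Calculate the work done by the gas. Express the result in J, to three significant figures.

Isobaric: W = P ΔV = nR ΔT.
W = (1.3)(8.314)(1170 − 556) = 6636 J.

W ≈ 6640 J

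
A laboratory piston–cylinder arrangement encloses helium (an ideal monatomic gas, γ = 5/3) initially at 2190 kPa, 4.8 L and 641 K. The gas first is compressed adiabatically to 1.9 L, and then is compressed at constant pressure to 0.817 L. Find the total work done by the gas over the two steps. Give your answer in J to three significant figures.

Step 1 (adiabatic): W = (P₁V₁ − P₂V₂)/(γ−1) = (10512 − 19499)/0.667 = -13480 J.
After step 1: P = 10263 kPa, V = 1.9 L, T = 1189 K.
Step 2 (isobaric): W = PΔV = (10263 kPa)(0.817 − 1.9 L) = -11114 J.
W_total = -13480 − 11114 = -24595 J.

W_total ≈ -24600 J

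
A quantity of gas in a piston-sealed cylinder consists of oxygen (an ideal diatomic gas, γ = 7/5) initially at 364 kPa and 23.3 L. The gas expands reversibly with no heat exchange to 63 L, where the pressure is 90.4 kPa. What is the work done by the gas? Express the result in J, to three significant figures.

W ≈ 6970 J

Adiabatic: W = (P₁V₁ − P₂V₂)/(γ − 1) with γ = 7/5.
P₁V₁ = 8481 J, P₂V₂ = 5695 J.
W = (8481 − 5695) / 0.4 = 6965 J.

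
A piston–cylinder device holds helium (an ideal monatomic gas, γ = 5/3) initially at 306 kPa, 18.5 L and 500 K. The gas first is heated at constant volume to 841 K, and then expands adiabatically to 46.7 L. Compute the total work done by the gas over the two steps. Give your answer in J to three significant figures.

Step 1 (isochoric): W = 0 (constant volume).
After step 1: P = 514.7 kPa (V unchanged).
Step 2 (adiabatic): W = (P₁V₁ − P₂V₂)/(γ−1) = (9522 − 5136)/0.667 = 6579 J.
W_total = 0 + 6579 = 6579 J.

W_total ≈ 6580 J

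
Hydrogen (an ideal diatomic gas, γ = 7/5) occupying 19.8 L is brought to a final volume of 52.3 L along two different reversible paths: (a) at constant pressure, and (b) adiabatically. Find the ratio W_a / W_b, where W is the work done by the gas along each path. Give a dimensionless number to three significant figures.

Path (a) isobaric: W = P₁(V₂ − V₁) → W_a/(P₁V₁) = 1.641.
Path (b) adiabatic: W = P₁V₁(1 − (V₁/V₂)^(γ−1))/(γ−1) → W_b/(P₁V₁) = 0.8049.
W_a / W_b = 1.641 / 0.8049 = 2.039.

W_a / W_b ≈ 2.04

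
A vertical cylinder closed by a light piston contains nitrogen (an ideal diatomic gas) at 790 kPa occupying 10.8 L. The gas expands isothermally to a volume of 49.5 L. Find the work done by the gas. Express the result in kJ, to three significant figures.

Isothermal: W = nRT ln(V₂/V₁) = P₁V₁ ln(V₂/V₁).
P₁V₁ = (790 kPa)(10.8 L) = 8532 J.
W = 8532 × ln(49.5/10.8) = 8532 × 1.522
W_by_gas = 12989 J.

W ≈ 13.0 kJ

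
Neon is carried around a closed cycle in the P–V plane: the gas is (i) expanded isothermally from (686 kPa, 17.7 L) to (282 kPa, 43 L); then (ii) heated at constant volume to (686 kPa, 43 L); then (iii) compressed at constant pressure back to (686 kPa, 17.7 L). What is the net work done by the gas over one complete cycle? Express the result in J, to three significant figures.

Leg (i): W = PᵢVᵢ ln(V_f/Vᵢ) = (12142) ln(43/17.7) = 10778 J.
Leg (ii): W = 0.
Leg (iii): W = PΔV = (686)(17.7 − 43) = -17356 J.
W_net = 10778 − 17356 = -6578 J.

W_net ≈ -6580 J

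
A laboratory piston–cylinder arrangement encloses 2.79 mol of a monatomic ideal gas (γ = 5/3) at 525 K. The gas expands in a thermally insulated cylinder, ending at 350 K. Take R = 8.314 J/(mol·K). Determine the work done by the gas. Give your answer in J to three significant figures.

Adiabatic ⇒ Q = 0, so W_by = −ΔU = nCᵥ(T₁ − T₂).
Cᵥ = 3R/2 = 12.47 J/(mol·K).
W = (2.79)(12.47)(525 − 350) = 6089 J.

W ≈ 6090 J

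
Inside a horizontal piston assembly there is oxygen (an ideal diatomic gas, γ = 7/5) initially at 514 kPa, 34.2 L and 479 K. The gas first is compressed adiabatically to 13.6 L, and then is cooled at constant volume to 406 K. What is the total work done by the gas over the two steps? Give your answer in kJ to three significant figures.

Step 1 (adiabatic): W = (P₁V₁ − P₂V₂)/(γ−1) = (17579 − 25421)/0.4 = -19604 J.
Step 2 (isochoric): W = 0 (constant volume).
W_total = -19604 + 0 = -19604 J.

W_total ≈ -19.6 kJ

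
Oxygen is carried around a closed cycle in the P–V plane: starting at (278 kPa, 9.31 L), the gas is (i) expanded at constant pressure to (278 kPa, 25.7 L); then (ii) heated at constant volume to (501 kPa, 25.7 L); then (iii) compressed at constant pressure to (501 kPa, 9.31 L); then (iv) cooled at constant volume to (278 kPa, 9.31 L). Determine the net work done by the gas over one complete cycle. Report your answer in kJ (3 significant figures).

Constant-volume legs do no work.
W(i) = (278)(25.7 − 9.31) = 4556 J; W(iii) = (501)(9.31 − 25.7) = -8211 J.
W_net = 4556 − 8211 = -3655 J (the counter-clockwise enclosed area).

W_net ≈ -3.65 kJ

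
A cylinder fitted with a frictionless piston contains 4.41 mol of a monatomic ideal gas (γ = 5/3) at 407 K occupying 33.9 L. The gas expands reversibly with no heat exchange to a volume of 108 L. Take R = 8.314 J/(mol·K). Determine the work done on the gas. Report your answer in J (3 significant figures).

Adiabatic: TV^(γ−1) = const with γ = 5/3.
T₂ = T₁ (V₁/V₂)^(γ−1) = 407 × (33.9/108)^0.667 = 407 × 0.4619 = 188 K.
W_by = nCᵥ(T₁ − T₂) = (4.41)(12.47)(407 − 188) = 12045 J.
Work on gas = −W_by = -12045 J.

W ≈ -12000 J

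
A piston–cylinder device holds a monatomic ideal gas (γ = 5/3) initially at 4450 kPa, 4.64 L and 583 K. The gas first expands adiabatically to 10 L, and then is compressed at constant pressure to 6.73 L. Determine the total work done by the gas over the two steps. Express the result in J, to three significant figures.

W_total ≈ 8360 J

Step 1 (adiabatic): W = (P₁V₁ − P₂V₂)/(γ−1) = (20648 − 12375)/0.667 = 12409 J.
After step 1: P = 1238 kPa, V = 10 L, T = 349.4 K.
Step 2 (isobaric): W = PΔV = (1238 kPa)(6.73 − 10 L) = -4047 J.
W_total = 12409 − 4047 = 8362 J.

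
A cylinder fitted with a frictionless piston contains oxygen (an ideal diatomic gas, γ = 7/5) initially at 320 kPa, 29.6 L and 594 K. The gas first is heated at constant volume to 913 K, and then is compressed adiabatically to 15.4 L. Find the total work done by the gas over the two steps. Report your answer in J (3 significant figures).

Step 1 (isochoric): W = 0 (constant volume).
After step 1: P = 491.9 kPa (V unchanged).
Step 2 (adiabatic): W = (P₁V₁ − P₂V₂)/(γ−1) = (14559 − 18908)/0.4 = -10872 J.
W_total = 0 − 10872 = -10872 J.

W_total ≈ -10900 J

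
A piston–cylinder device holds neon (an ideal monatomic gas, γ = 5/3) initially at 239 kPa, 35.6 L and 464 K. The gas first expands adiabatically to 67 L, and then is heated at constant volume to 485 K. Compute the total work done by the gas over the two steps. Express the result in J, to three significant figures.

Step 1 (adiabatic): W = (P₁V₁ − P₂V₂)/(γ−1) = (8508 − 5582)/0.667 = 4390 J.
Step 2 (isochoric): W = 0 (constant volume).
W_total = 4390 + 0 = 4390 J.

W_total ≈ 4390 J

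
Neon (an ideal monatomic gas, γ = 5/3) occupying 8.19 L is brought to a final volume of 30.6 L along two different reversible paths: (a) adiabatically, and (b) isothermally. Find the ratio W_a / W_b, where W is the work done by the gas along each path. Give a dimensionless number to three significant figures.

W_a / W_b ≈ 0.665

Path (a) adiabatic: W = P₁V₁(1 − (V₁/V₂)^(γ−1))/(γ−1) → W_a/(P₁V₁) = 0.877.
Path (b) isothermal: W = P₁V₁ ln(V₂/V₁) → W_b/(P₁V₁) = 1.318.
W_a / W_b = 0.877 / 1.318 = 0.6654.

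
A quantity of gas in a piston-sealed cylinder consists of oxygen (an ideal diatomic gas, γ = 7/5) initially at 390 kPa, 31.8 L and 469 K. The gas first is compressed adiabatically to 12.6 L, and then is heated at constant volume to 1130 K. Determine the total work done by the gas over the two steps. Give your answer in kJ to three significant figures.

W_total ≈ -13.9 kJ

Step 1 (adiabatic): W = (P₁V₁ − P₂V₂)/(γ−1) = (12402 − 17960)/0.4 = -13896 J.
Step 2 (isochoric): W = 0 (constant volume).
W_total = -13896 + 0 = -13896 J.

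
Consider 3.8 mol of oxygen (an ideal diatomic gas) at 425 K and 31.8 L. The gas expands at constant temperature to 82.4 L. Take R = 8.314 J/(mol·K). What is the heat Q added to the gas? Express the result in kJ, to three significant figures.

Isothermal ⇒ ΔU = 0, so Q = W = nRT ln(V₂/V₁).
Q = (3.8)(8.314)(425) ln(82.4/31.8) = 13427 × 0.9521 = 12784 J.

Q ≈ 12.8 kJ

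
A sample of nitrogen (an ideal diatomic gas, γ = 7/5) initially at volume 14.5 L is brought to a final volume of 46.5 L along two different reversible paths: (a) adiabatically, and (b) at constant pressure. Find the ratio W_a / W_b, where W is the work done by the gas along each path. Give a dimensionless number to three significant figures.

W_a / W_b ≈ 0.422

Path (a) adiabatic: W = P₁V₁(1 − (V₁/V₂)^(γ−1))/(γ−1) → W_a/(P₁V₁) = 0.9314.
Path (b) isobaric: W = P₁(V₂ − V₁) → W_b/(P₁V₁) = 2.207.
W_a / W_b = 0.9314 / 2.207 = 0.4221.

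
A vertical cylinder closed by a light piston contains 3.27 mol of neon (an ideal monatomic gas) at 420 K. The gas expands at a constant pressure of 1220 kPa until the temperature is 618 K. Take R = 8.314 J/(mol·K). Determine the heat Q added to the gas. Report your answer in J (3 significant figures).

Q ≈ 13500 J

Isobaric: W = nRΔT = (3.27)(8.314)(198) = 5383 J.
ΔU = nCᵥΔT with Cᵥ = 3R/2: ΔU = (3.27)(12.47)(198) = 8074 J.
Q = ΔU + W = 8074 + 5383 = 13457 J.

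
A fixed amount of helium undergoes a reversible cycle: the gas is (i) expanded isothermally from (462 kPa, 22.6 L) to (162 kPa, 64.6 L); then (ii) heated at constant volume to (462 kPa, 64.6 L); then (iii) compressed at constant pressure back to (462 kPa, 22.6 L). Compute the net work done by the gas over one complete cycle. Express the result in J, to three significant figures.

W_net ≈ -8440 J

Leg (i): W = PᵢVᵢ ln(V_f/Vᵢ) = (10441) ln(64.6/22.6) = 10966 J.
Leg (ii): W = 0.
Leg (iii): W = PΔV = (462)(22.6 − 64.6) = -19404 J.
W_net = 10966 − 19404 = -8438 J.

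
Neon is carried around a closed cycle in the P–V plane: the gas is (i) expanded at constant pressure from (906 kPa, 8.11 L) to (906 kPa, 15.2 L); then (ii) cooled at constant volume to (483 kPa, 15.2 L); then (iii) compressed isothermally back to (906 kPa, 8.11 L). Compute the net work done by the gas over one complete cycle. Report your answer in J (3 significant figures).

W_net ≈ 1810 J

Leg (i): W = PΔV = (906)(15.2 − 8.11) = 6424 J.
Leg (ii): W = 0.
Leg (iii): W = PᵢVᵢ ln(V_f/Vᵢ) = (7342) ln(8.11/15.2) = -4612 J.
W_net = 6424 − 4612 = 1812 J.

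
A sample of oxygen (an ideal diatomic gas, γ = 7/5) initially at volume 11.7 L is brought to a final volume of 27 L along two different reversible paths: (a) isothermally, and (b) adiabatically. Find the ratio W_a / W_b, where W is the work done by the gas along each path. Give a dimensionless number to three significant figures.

W_a / W_b ≈ 1.18

Path (a) isothermal: W = P₁V₁ ln(V₂/V₁) → W_a/(P₁V₁) = 0.8362.
Path (b) adiabatic: W = P₁V₁(1 − (V₁/V₂)^(γ−1))/(γ−1) → W_b/(P₁V₁) = 0.7108.
W_a / W_b = 0.8362 / 0.7108 = 1.177.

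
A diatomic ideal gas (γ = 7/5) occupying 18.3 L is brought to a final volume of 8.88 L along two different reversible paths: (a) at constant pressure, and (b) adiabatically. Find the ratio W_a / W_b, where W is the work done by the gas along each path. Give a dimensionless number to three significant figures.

W_a / W_b ≈ 0.614

Path (a) isobaric: W = P₁(V₂ − V₁) → W_a/(P₁V₁) = -0.5148.
Path (b) adiabatic: W = P₁V₁(1 − (V₁/V₂)^(γ−1))/(γ−1) → W_b/(P₁V₁) = -0.8385.
W_a / W_b = -0.5148 / -0.8385 = 0.6139.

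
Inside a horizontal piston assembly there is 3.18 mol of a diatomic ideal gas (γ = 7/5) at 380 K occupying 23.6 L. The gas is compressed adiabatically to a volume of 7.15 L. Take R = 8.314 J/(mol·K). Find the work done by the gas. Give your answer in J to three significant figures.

W ≈ -15400 J

Adiabatic: TV^(γ−1) = const with γ = 7/5.
T₂ = T₁ (V₁/V₂)^(γ−1) = 380 × (23.6/7.15)^0.4 = 380 × 1.612 = 612.7 K.
W_by = nCᵥ(T₁ − T₂) = (3.18)(20.79)(380 − 612.7) = -15379 J.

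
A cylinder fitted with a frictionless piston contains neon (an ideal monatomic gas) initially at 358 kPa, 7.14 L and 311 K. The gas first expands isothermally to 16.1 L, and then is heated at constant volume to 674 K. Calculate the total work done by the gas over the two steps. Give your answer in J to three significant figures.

W_total ≈ 2080 J

Step 1 (isothermal): W = P₁V₁ ln(V₂/V₁) = (2556) ln(16.1/7.14) = 2078 J.
Step 2 (isochoric): W = 0 (constant volume).
W_total = 2078 + 0 = 2078 J.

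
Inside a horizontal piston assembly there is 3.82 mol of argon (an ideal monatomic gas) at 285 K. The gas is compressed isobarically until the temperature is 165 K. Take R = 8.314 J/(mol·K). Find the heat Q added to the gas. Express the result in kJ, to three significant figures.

Isobaric: W = nRΔT = (3.82)(8.314)(-120) = -3811 J.
ΔU = nCᵥΔT with Cᵥ = 3R/2: ΔU = (3.82)(12.47)(-120) = -5717 J.
Q = ΔU + W = -5717 − 3811 = -9528 J.

Q ≈ -9.53 kJ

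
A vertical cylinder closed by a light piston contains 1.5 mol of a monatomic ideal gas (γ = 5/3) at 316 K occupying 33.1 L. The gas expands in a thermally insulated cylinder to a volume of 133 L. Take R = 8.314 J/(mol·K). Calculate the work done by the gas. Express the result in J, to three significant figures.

Adiabatic: TV^(γ−1) = const with γ = 5/3.
T₂ = T₁ (V₁/V₂)^(γ−1) = 316 × (33.1/133)^0.667 = 316 × 0.3957 = 125 K.
W_by = nCᵥ(T₁ − T₂) = (1.5)(12.47)(316 − 125) = 3572 J.

W ≈ 3570 J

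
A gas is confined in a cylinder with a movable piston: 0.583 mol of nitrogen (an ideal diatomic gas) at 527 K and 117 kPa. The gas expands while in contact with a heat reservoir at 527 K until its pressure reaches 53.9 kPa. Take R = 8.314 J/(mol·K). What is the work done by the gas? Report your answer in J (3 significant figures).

Isothermal process: W = nRT ln(V₂/V₁) = nRT ln(P₁/P₂).
W = (0.583)(8.314)(527) × ln(117/53.9)
  = 2554 × ln(2.171) = 2554 × 0.775
W_by_gas = 1980 J.

W ≈ 1980 J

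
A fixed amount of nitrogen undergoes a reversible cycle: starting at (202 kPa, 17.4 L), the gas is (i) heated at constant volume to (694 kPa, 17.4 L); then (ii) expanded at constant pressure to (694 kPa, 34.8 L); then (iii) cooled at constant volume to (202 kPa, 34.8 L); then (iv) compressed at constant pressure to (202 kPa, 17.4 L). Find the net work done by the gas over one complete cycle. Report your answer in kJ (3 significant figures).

W_net ≈ 8.56 kJ

Constant-volume legs do no work.
W(ii) = (694)(34.8 − 17.4) = 12076 J; W(iv) = (202)(17.4 − 34.8) = -3515 J.
W_net = 12076 − 3515 = 8561 J (the clockwise enclosed area).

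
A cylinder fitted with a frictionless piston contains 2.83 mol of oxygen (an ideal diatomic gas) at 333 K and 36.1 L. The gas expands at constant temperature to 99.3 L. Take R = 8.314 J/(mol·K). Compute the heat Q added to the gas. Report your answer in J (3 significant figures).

Q ≈ 7930 J

Isothermal ⇒ ΔU = 0, so Q = W = nRT ln(V₂/V₁).
Q = (2.83)(8.314)(333) ln(99.3/36.1) = 7835 × 1.012 = 7928 J.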